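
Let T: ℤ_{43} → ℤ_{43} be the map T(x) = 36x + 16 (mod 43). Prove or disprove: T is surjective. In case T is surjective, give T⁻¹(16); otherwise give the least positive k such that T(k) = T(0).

0

Since gcd(36, 43) = 1, 36 is invertible modulo 43. Euclid's algorithm: 43 = 1·36 + 7, 36 = 5·7 + 1; back-substituting gives 1 = 6·36 − 5·43, so 36⁻¹ ≡ 6 (mod 43).
Then y ↦ 6(y − 16) is a two-sided inverse to T, so every y ∈ ℤ_{43} has a preimage.
Thus T is surjective.
Since T is surjective, we compute T⁻¹(16): solve 36x + 16 ≡ 16 (mod 43), i.e. 36x ≡ 0 (mod 43).
Multiplying by 36⁻¹ = 6 gives x ≡ 6·0 = 0 ≡ 0 (mod 43).
Check: T(0) = 36·0 + 16 = 16 ≡ 16 (mod 43).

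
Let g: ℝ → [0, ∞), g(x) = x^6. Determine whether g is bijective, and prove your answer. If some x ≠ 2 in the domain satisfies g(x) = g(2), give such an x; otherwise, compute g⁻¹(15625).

g(2) = 64 = (−2)^6 = g(−2) (since 6 is even), with 2 ≠ −2. So g is not injective, hence not bijective.
For the follow-up, such an x exists: taking x = −2 ∈ ℝ gives g(−2) = 64 = g(2) with −2 ≠ 2.

-2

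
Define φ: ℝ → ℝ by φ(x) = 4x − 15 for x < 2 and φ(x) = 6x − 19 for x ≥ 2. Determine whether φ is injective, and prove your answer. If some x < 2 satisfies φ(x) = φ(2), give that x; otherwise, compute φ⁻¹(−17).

-1/2

Both pieces are strictly increasing (slopes 4 and 6), so each is injective on its own interval.
The left piece maps (−∞, 2) onto (−∞, −7); the right piece maps [2, ∞) onto [−7, ∞).
These images are disjoint, so no value is attained by both pieces. So φ is injective.
Because the two images are disjoint, no x < 2 has φ(x) = φ(2), so we compute φ⁻¹(−17): −17 lies in (−∞, −7), so solve 4x − 15 = −17: x = (−17 + 15)/4 = −1/2.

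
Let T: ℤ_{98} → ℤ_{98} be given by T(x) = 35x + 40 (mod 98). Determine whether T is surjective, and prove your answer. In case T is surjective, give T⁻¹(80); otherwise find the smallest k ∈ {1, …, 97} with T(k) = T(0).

Recall that T is surjective if every y in the codomain equals T(x) for some x in the domain.
Since gcd(35, 98) = 7, we have 35x ≡ 0 (mod 7) for all x, so T(x) ≡ 5 (mod 7).
But 0 ≢ 5 (mod 7), so 0 ∈ ℤ_{98} has no preimage. Thus T is not surjective.
Since T is not surjective, we find the least positive k with T(k) = T(0): this means 35k ≡ 0 (mod 98), i.e. 98 ∣ 35k. Since gcd(35, 98) = 7, dividing through by 7 this holds exactly when 14 ∣ 5k, and as gcd(5, 14) = 1, exactly when 14 ∣ k.
The smallest positive such k is 14.

14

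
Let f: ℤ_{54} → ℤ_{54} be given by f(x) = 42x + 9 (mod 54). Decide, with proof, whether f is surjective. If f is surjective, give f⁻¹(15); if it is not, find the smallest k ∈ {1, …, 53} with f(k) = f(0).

Since gcd(42, 54) = 6, we have 42x ≡ 0 (mod 6) for all x, so f(x) ≡ 3 (mod 6).
But 0 ≢ 3 (mod 6), so 0 ∈ ℤ_{54} has no preimage. Hence f is not surjective.
Since f is not surjective, we find the least positive k with f(k) = f(0): this means 42k ≡ 0 (mod 54), i.e. 54 ∣ 42k. Since gcd(42, 54) = 6, dividing through by 6 this holds exactly when 9 ∣ 7k, and as gcd(7, 9) = 1, exactly when 9 ∣ k.
The smallest positive such k is 9.

9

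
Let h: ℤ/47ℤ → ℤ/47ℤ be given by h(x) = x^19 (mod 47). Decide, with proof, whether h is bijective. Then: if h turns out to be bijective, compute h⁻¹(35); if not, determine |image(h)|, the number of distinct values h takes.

Since 47 is prime, the nonzero elements of ℤ/47ℤ form a cyclic group of order 46.
As gcd(19, 46) = 1, raising to the 19th power is a bijection on this group: if u^19 ≡ v^19 then (uv^{−1})^19 = 1, and the only element of order dividing gcd(19, 46) = 1 is 1, so u = v.
With h(0) = 0 this makes h injective on all of ℤ/47ℤ, hence bijective (finite equal-size domain and codomain). In particular h is bijective.
Since h is bijective, we find the preimage of 35. The inverse of x ↦ x^19 on (ℤ/47ℤ)^× is x ↦ x^17, because 19·17 = 323 = 7·46 + 1 ≡ 1 (mod 46) and x^{46} = 1 for x ≠ 0 (Fermat). So h⁻¹(35) = 35^17 mod 47.
Repeated squaring mod 47: 35^1 ≡ 35, 35^2 ≡ 35² = 1225 ≡ 3, 35^4 ≡ 3² = 9, 35^8 ≡ 9² = 81 ≡ 34, 35^16 ≡ 34² = 1156 ≡ 28. Since 17 = 16 + 1, 35^17 ≡ 28·35: 28·35 = 980 ≡ 40. So 35^17 ≡ 40 (mod 47).
Hence h⁻¹(35) = 40.

40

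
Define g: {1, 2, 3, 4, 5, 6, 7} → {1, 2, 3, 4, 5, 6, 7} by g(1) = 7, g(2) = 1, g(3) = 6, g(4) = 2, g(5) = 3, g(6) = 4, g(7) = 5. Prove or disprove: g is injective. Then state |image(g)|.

The values g(1), …, g(7) are 7, 1, 6, 2, 3, 4, 5 — all distinct.
So g(s) = g(t) only when s = t, and g is injective.
The image of g is {1, 2, 3, 4, 5, 6, 7}, which has 7 elements.

7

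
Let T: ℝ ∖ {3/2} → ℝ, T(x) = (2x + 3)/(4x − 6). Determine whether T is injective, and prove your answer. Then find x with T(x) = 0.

-3/2

Suppose T(s) = T(t). Cross-multiplying: (2s + 3)(4t − 6) = (2t + 3)(4s − 6).
Expanding both sides and cancelling the symmetric terms leaves −24·(s − t) = 0. Since −24 ≠ 0, s = t. Therefore T is injective.
Solving T(x) = 0: cross-multiplying gives 2x + 3 = 0(4x − 6), which rearranges to 2x = −3, so x = −3/2.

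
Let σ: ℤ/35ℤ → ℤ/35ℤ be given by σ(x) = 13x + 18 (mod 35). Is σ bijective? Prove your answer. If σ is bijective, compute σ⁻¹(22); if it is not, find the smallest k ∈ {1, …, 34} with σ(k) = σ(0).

If σ(s) = σ(t), then 13s ≡ 13t (mod 35). Because gcd(13, 35) = 1, we may cancel 13 to get s ≡ t (mod 35).
We now compute 13⁻¹ mod 35 explicitly. Euclid's algorithm: 35 = 2·13 + 9, 13 = 1·9 + 4, 9 = 2·4 + 1; back-substituting gives 1 = 27·13 − 10·35, so 13⁻¹ ≡ 27 (mod 35).
Then y ↦ 27(y − 18) is a two-sided inverse to σ, so every y ∈ ℤ/35ℤ has a preimage.
Hence σ is bijective.
Since σ is bijective, we compute σ⁻¹(22): solve 13x + 18 ≡ 22 (mod 35), i.e. 13x ≡ 4 (mod 35).
Multiplying by 13⁻¹ = 27 gives x ≡ 27·4 = 108 = 3·35 + 3 ≡ 3 (mod 35).
Check: σ(3) = 13·3 + 18 = 57 = 1·35 + 22 ≡ 22 (mod 35).

3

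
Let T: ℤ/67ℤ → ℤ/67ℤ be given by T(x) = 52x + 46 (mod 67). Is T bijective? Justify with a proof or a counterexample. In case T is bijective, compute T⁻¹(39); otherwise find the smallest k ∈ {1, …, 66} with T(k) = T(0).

If T(x_1) = T(x_2), then 52x_1 ≡ 52x_2 (mod 67). Because gcd(52, 67) = 1, we may cancel 52 to get x_1 ≡ x_2 (mod 67).
We now compute 52⁻¹ mod 67 explicitly. Euclid's algorithm: 67 = 1·52 + 15, 52 = 3·15 + 7, 15 = 2·7 + 1; back-substituting gives 1 = 58·52 − 45·67, so 52⁻¹ ≡ 58 (mod 67).
Then y ↦ 58(y − 46) is a two-sided inverse to T, so every y ∈ ℤ/67ℤ has a preimage.
Thus T is bijective.
Since T is bijective, we find T⁻¹(39): we need 52x ≡ 39 − 46 ≡ 60 (mod 67). Using 52⁻¹ = 58: x ≡ 58·60 = 3480 = 51·67 + 63, so x = 63.
Check: T(63) = 52·63 + 46 = 3322 = 49·67 + 39 ≡ 39 (mod 67).

63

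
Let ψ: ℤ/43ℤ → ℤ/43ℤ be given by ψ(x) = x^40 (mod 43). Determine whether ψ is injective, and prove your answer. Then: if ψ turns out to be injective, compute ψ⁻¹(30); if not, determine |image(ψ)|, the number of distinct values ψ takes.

22

ψ(21): Repeated squaring mod 43: 21^1 ≡ 21, 21^2 ≡ 21² = 441 ≡ 11, 21^4 ≡ 11² = 121 ≡ 35, 21^8 ≡ 35² = 1225 ≡ 21, 21^16 ≡ 21² = 441 ≡ 11, 21^32 ≡ 11² = 121 ≡ 35. Since 40 = 32 + 8, 21^40 ≡ 35·21: 35·21 = 735 ≡ 4. So 21^40 ≡ 4 (mod 43).
ψ(22): Repeated squaring mod 43: 22^1 ≡ 22, 22^2 ≡ 22² = 484 ≡ 11, 22^4 ≡ 11² = 121 ≡ 35, 22^8 ≡ 35² = 1225 ≡ 21, 22^16 ≡ 21² = 441 ≡ 11, 22^32 ≡ 11² = 121 ≡ 35. Since 40 = 32 + 8, 22^40 ≡ 35·21: 35·21 = 735 ≡ 4. So 22^40 ≡ 4 (mod 43).
So ψ(21) = ψ(22) = 4 while 21 ≠ 22, so ψ is not injective.
Since ψ is not injective, we determine |image(ψ)|. Computing x^40 mod 43 for each x (by repeated squaring, reducing mod 43 at every step), the values ψ(0), ψ(1), …, ψ(42) are: 0, 1, 11, 24, 35, 31, 6, 36, 41, 17, 40, 16, 23, 14, 9, 13, 21, 25, 15, 38, 10, 4, 4, 10, 38, 15, 25, 21, 13, 9, 14, 23, 16, 40, 17, 41, 36, 6, 31, 35, 24, 11, 1.
The distinct values are {0, 1, 4, 6, 9, 10, 11, 13, 14, 15, 16, 17, 21, 23, 24, 25, 31, 35, 36, 38, 40, 41}; there are 22 of them.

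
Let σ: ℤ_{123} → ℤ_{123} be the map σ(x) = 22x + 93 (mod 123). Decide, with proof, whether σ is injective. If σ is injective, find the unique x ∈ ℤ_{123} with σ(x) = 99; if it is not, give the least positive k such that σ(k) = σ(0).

Suppose σ(a) = σ(b) in ℤ_{123}. Then 22a + 93 ≡ 22b + 93 (mod 123), so 22(a − b) ≡ 0 (mod 123).
Since gcd(22, 123) = 1, 22 is invertible modulo 123, so a − b ≡ 0 (mod 123), i.e. a = b.
Thus σ is injective.
We now compute 22⁻¹ mod 123 explicitly. Euclid's algorithm: 123 = 5·22 + 13, 22 = 1·13 + 9, 13 = 1·9 + 4, 9 = 2·4 + 1; back-substituting gives 1 = 28·22 − 5·123, so 22⁻¹ ≡ 28 (mod 123).
Since σ is injective, we compute σ⁻¹(99): solve 22x + 93 ≡ 99 (mod 123), i.e. 22x ≡ 6 (mod 123).
Multiplying by 22⁻¹ = 28 gives x ≡ 28·6 = 168 = 1·123 + 45 ≡ 45 (mod 123).
Check: σ(45) = 22·45 + 93 = 1083 = 8·123 + 99 ≡ 99 (mod 123).

45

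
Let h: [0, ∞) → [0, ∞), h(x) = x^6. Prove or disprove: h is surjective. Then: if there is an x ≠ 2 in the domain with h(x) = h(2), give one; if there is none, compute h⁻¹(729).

For any y ∈ [0, ∞), x = y^{1/6} ∈ [0, ∞) gives h(x) = y, so h is surjective.
Since x ↦ x^6 is strictly increasing on [0, ∞), it is injective there, so no x ≠ 2 in the domain has h(x) = h(2). We therefore compute h⁻¹(729) = 729^{1/6} = 3 (indeed 3^6 = 729).

3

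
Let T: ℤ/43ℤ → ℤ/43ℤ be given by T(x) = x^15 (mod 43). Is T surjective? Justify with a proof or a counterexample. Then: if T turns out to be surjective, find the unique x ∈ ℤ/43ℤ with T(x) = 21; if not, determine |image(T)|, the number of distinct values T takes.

15

T(1) = 1^15 = 1.
T(6): Repeated squaring mod 43: 6^1 ≡ 6, 6^2 ≡ 6² = 36, 6^4 ≡ 36² = 1296 ≡ 6, 6^8 ≡ 6² = 36. Since 15 = 8 + 4 + 2 + 1, 6^15 ≡ 36·6·36·6: 36·6 = 216 ≡ 1, then 1·36 = 36, then 36·6 = 216 ≡ 1. So 6^15 ≡ 1 (mod 43).
So T(1) = T(6) = 1 while 1 ≠ 6, so T is not injective.
A non-injective map from the 43-element set ℤ/43ℤ to itself takes at most 42 distinct values, so it cannot be surjective. Therefore T is not surjective.
Since T is not surjective, we determine |image(T)|. Computing x^15 mod 43 for each x (by repeated squaring, reducing mod 43 at every step), the values T(0), T(1), …, T(42) are: 0, 1, 2, 22, 4, 8, 1, 42, 8, 11, 16, 11, 2, 35, 41, 4, 16, 16, 22, 39, 32, 21, 22, 11, 4, 21, 27, 27, 39, 2, 8, 41, 32, 27, 32, 35, 1, 42, 35, 39, 21, 41, 42.
The distinct values are {0, 1, 2, 4, 8, 11, 16, 21, 22, 27, 32, 35, 39, 41, 42}; there are 15 of them.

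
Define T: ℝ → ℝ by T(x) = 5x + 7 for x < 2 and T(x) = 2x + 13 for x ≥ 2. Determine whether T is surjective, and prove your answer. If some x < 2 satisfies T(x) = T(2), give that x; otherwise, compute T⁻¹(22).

9/2

Both pieces are strictly increasing (slopes 5 and 2), so each is injective on its own interval.
The left piece maps (−∞, 2) onto (−∞, 17); the right piece maps [2, ∞) onto [17, ∞).
These images together cover ℝ, so T is surjective.
Because the two images are disjoint, no x < 2 has T(x) = T(2), so we compute T⁻¹(22): 22 lies in [17, ∞), so solve 2x + 13 = 22: x = (22 − 13)/2 = 9/2.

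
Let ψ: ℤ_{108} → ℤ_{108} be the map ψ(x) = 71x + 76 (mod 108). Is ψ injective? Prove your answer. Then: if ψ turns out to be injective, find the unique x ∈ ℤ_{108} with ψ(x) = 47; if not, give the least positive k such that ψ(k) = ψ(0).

65

If ψ(a) = ψ(b), then 71a ≡ 71b (mod 108). Because gcd(71, 108) = 1, we may cancel 71 to get a ≡ b (mod 108).
Thus ψ is injective.
We now compute 71⁻¹ mod 108 explicitly. Euclid's algorithm: 108 = 1·71 + 37, 71 = 1·37 + 34, 37 = 1·34 + 3, 34 = 11·3 + 1; back-substituting gives 1 = 35·71 − 23·108, so 71⁻¹ ≡ 35 (mod 108).
Since ψ is injective, we compute ψ⁻¹(47): solve 71x + 76 ≡ 47 (mod 108), i.e. 71x ≡ 79 (mod 108).
Multiplying by 71⁻¹ = 35 gives x ≡ 35·79 = 2765 = 25·108 + 65 ≡ 65 (mod 108).
Check: ψ(65) = 71·65 + 76 = 4691 = 43·108 + 47 ≡ 47 (mod 108).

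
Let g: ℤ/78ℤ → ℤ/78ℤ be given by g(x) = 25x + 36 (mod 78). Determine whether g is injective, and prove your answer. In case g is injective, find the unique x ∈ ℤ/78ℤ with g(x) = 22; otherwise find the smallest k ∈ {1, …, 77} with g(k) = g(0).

40

Suppose g(a) = g(b) in ℤ/78ℤ. Then 25a + 36 ≡ 25b + 36 (mod 78), thus 25(a − b) ≡ 0 (mod 78).
Since gcd(25, 78) = 1, 25 is invertible modulo 78, hence a − b ≡ 0 (mod 78), i.e. a = b.
Thus g is injective.
We now compute 25⁻¹ mod 78 explicitly. Euclid's algorithm: 78 = 3·25 + 3, 25 = 8·3 + 1; back-substituting gives 1 = 25·25 − 8·78, so 25⁻¹ ≡ 25 (mod 78).
Since g is injective, we find g⁻¹(22): we need 25x ≡ 22 − 36 ≡ 64 (mod 78). Using 25⁻¹ = 25: x ≡ 25·64 = 1600 = 20·78 + 40, so x = 40.
Check: g(40) = 25·40 + 36 = 1036 = 13·78 + 22 ≡ 22 (mod 78).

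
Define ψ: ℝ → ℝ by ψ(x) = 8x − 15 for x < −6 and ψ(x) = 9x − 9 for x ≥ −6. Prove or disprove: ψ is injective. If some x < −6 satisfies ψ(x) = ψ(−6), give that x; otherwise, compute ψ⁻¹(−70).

-55/8

Both pieces are strictly increasing (slopes 8 and 9), so each is injective on its own interval.
The left piece maps (−∞, −6) onto (−∞, −63); the right piece maps [−6, ∞) onto [−63, ∞).
These images are disjoint, so no value is attained by both pieces. So ψ is injective.
Because the two images are disjoint, no x < −6 has ψ(x) = ψ(−6), so we compute ψ⁻¹(−70): −70 lies in (−∞, −63), so solve 8x − 15 = −70: x = (−70 + 15)/8 = −55/8.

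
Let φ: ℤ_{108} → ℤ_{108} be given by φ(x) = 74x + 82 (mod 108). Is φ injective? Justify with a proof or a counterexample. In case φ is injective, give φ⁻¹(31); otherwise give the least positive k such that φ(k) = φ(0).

We have gcd(74, 108) = 2 > 1. Taking s = 0 and t = 54: φ(0) = 82 and φ(54) = 74·54 + 82 = 4078 ≡ 82 (mod 108).
So φ(0) = φ(54) while 0 ≠ 54, therefore φ is not injective.
Since φ is not injective, we find the least positive k with φ(k) = φ(0): this means 74k ≡ 0 (mod 108), i.e. 108 ∣ 74k. Since gcd(74, 108) = 2, dividing through by 2 this holds exactly when 54 ∣ 37k, and as gcd(37, 54) = 1, exactly when 54 ∣ k.
The smallest positive such k is 54.

54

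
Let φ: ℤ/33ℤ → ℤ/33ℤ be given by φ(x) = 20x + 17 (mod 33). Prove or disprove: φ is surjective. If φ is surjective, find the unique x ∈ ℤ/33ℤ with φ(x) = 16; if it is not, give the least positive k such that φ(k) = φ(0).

28

By definition, surjectivity means every element of the codomain has a preimage under φ.
Since gcd(20, 33) = 1, 20 is invertible modulo 33. Euclid's algorithm: 33 = 1·20 + 13, 20 = 1·13 + 7, 13 = 1·7 + 6, 7 = 1·6 + 1; back-substituting gives 1 = 5·20 − 3·33, so 20⁻¹ ≡ 5 (mod 33).
For any y ∈ ℤ/33ℤ, x = 5(y − 17) mod 33 satisfies φ(x) = 20·5(y − 17) + 17 ≡ y (since 20·5 ≡ 1 mod 33). So every y has a preimage.
Therefore φ is surjective.
Since φ is surjective, we find φ⁻¹(16): we need 20x ≡ 16 − 17 ≡ 32 (mod 33). Using 20⁻¹ = 5: x ≡ 5·32 = 160 = 4·33 + 28, so x = 28.
Check: φ(28) = 20·28 + 17 = 577 = 17·33 + 16 ≡ 16 (mod 33).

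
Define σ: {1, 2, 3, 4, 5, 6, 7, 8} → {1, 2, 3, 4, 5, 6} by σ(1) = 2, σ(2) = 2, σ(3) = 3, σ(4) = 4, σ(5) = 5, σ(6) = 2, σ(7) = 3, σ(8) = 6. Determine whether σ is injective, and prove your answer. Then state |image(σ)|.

5

σ(1) = 2 = σ(2) with 1 ≠ 2, so σ is not injective.
The image of σ is {2, 3, 4, 5, 6}, which has 5 elements.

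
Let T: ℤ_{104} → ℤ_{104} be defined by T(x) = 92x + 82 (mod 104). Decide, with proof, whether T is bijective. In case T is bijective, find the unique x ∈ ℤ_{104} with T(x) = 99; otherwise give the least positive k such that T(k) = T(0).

We have gcd(92, 104) = 4 > 1. Taking x_1 = 0 and x_2 = 26: T(0) = 82 and T(26) = 92·26 + 82 = 2474 ≡ 82 (mod 104).
So T(0) = T(26) while 0 ≠ 26, therefore T is not injective, hence not bijective.
Since T is not bijective, we find the least positive k with T(k) = T(0): this means 92k ≡ 0 (mod 104), i.e. 104 ∣ 92k. Since gcd(92, 104) = 4, dividing through by 4 this holds exactly when 26 ∣ 23k, and as gcd(23, 26) = 1, exactly when 26 ∣ k.
The smallest positive such k is 26.

26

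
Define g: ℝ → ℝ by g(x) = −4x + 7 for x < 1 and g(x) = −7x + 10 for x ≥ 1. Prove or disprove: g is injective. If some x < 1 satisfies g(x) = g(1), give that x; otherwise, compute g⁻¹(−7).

17/7

Both pieces are strictly decreasing (slopes −4 and −7), so each is injective on its own interval.
The left piece maps (−∞, 1) onto (3, ∞); the right piece maps [1, ∞) onto (−∞, 3].
These images are disjoint, so no value is attained by both pieces. Hence g is injective.
Because the two images are disjoint, no x < 1 has g(x) = g(1), so we compute g⁻¹(−7): −7 lies in (−∞, 3], so solve −7x + 10 = −7: x = (−7 − 10)/(−7) = 17/7.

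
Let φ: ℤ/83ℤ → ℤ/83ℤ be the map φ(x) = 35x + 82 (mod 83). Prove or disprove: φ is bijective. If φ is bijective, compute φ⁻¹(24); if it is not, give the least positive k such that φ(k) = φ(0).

60

By definition, injectivity means: for all x_1, x_2 in the domain, φ(x_1) = φ(x_2) implies x_1 = x_2.
If φ(x_1) = φ(x_2), then 35x_1 ≡ 35x_2 (mod 83). Because gcd(35, 83) = 1, we may cancel 35 to get x_1 ≡ x_2 (mod 83).
We now compute 35⁻¹ mod 83 explicitly. Euclid's algorithm: 83 = 2·35 + 13, 35 = 2·13 + 9, 13 = 1·9 + 4, 9 = 2·4 + 1; back-substituting gives 1 = 19·35 − 8·83, so 35⁻¹ ≡ 19 (mod 83).
Then y ↦ 19(y − 82) is a two-sided inverse to φ, so every y ∈ ℤ/83ℤ has a preimage.
Thus φ is bijective.
Since φ is bijective, we compute φ⁻¹(24): solve 35x + 82 ≡ 24 (mod 83), i.e. 35x ≡ 25 (mod 83).
Multiplying by 35⁻¹ = 19 gives x ≡ 19·25 = 475 = 5·83 + 60 ≡ 60 (mod 83).
Check: φ(60) = 35·60 + 82 = 2182 = 26·83 + 24 ≡ 24 (mod 83).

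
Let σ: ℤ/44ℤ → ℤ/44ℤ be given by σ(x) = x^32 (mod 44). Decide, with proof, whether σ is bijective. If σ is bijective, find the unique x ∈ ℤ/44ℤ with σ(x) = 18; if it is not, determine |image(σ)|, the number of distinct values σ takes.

σ(10): Repeated squaring mod 44: 10^1 ≡ 10, 10^2 ≡ 10² = 100 ≡ 12, 10^4 ≡ 12² = 144 ≡ 12, 10^8 ≡ 12² = 144 ≡ 12, 10^16 ≡ 12² = 144 ≡ 12, 10^32 ≡ 12² = 144 ≡ 12. So 10^32 ≡ 12 (mod 44).
σ(12): Repeated squaring mod 44: 12^1 ≡ 12, 12^2 ≡ 12² = 144 ≡ 12, 12^4 ≡ 12² = 144 ≡ 12, 12^8 ≡ 12² = 144 ≡ 12, 12^16 ≡ 12² = 144 ≡ 12, 12^32 ≡ 12² = 144 ≡ 12. So 12^32 ≡ 12 (mod 44).
So σ(10) = σ(12) = 12 while 10 ≠ 12, hence σ is not injective, hence not bijective.
Since σ is not bijective, we determine |image(σ)|. Computing x^32 mod 44 for each x (by repeated squaring, reducing mod 44 at every step), the values σ(0), σ(1), …, σ(43) are: 0, 1, 4, 9, 16, 25, 36, 5, 20, 37, 12, 33, 12, 37, 20, 5, 36, 25, 16, 9, 4, 1, 0, 1, 4, 9, 16, 25, 36, 5, 20, 37, 12, 33, 12, 37, 20, 5, 36, 25, 16, 9, 4, 1.
The distinct values are {0, 1, 4, 5, 9, 12, 16, 20, 25, 33, 36, 37}; there are 12 of them.

12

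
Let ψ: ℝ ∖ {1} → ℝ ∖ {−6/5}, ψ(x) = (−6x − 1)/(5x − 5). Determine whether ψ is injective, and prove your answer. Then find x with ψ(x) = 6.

Suppose ψ(a) = ψ(b). Cross-multiplying: (−6a − 1)(5b − 5) = (−6b − 1)(5a − 5).
Expanding both sides and cancelling the symmetric terms leaves 35·(a − b) = 0. Since 35 ≠ 0, a = b. Hence ψ is injective.
Solving ψ(x) = 6: cross-multiplying gives −6x − 1 = 6(5x − 5), which rearranges to −36x = −29, so x = 29/36.

29/36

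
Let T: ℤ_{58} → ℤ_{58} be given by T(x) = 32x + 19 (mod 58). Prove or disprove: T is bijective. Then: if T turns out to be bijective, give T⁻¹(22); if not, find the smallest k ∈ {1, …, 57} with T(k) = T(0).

We have gcd(32, 58) = 2 > 1. Taking u = 0 and v = 29: T(0) = 19 and T(29) = 32·29 + 19 = 947 ≡ 19 (mod 58).
So T(0) = T(29) while 0 ≠ 29, hence T is not injective, hence not bijective.
Since T is not bijective, we find the least positive k with T(k) = T(0): this means 32k ≡ 0 (mod 58), i.e. 58 ∣ 32k. Since gcd(32, 58) = 2, dividing through by 2 this holds exactly when 29 ∣ 16k, and as gcd(16, 29) = 1, exactly when 29 ∣ k.
The smallest positive such k is 29.

29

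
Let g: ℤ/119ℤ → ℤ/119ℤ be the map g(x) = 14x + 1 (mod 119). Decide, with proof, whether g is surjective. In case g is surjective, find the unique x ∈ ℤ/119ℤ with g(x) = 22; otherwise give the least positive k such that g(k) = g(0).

Since gcd(14, 119) = 7, we have 14x ≡ 0 (mod 7) for all x, so g(x) ≡ 1 (mod 7).
But 0 ≢ 1 (mod 7), so 0 ∈ ℤ/119ℤ has no preimage. Thus g is not surjective.
Since g is not surjective, we find the least positive k with g(k) = g(0): this means 14k ≡ 0 (mod 119), i.e. 119 ∣ 14k. Since gcd(14, 119) = 7, dividing through by 7 this holds exactly when 17 ∣ 2k, and as gcd(2, 17) = 1, exactly when 17 ∣ k.
The smallest positive such k is 17.

17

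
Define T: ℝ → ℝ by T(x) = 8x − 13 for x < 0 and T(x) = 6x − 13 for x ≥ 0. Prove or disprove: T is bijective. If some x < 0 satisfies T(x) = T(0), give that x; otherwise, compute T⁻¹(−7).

Both pieces are strictly increasing (slopes 8 and 6), so each is injective on its own interval.
The left piece maps (−∞, 0) onto (−∞, −13); the right piece maps [0, ∞) onto [−13, ∞).
Since −13 = −13, the images partition ℝ: T is injective and surjective, hence bijective.
Because the two images are disjoint, no x < 0 has T(x) = T(0), so we compute T⁻¹(−7): −7 lies in [−13, ∞), so solve 6x − 13 = −7: x = (−7 + 13)/6 = 1.

1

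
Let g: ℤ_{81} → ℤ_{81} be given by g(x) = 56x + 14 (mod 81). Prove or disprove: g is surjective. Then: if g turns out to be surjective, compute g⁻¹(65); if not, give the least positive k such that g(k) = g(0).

66

Since gcd(56, 81) = 1, 56 is invertible modulo 81. Euclid's algorithm: 81 = 1·56 + 25, 56 = 2·25 + 6, 25 = 4·6 + 1; back-substituting gives 1 = 68·56 − 47·81, so 56⁻¹ ≡ 68 (mod 81).
Then y ↦ 68(y − 14) is a two-sided inverse to g, so every y ∈ ℤ_{81} has a preimage.
Therefore g is surjective.
Since g is surjective, we compute g⁻¹(65): solve 56x + 14 ≡ 65 (mod 81), i.e. 56x ≡ 51 (mod 81).
Multiplying by 56⁻¹ = 68 gives x ≡ 68·51 = 3468 = 42·81 + 66 ≡ 66 (mod 81).
Check: g(66) = 56·66 + 14 = 3710 = 45·81 + 65 ≡ 65 (mod 81).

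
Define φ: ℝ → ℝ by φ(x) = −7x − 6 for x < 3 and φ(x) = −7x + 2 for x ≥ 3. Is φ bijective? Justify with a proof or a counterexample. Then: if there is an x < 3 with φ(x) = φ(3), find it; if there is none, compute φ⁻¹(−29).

13/7

Both pieces are strictly decreasing (slopes −7 and −7), so each is injective on its own interval.
The left piece maps (−∞, 3) onto (−27, ∞); the right piece maps [3, ∞) onto (−∞, −19].
These images overlap. In particular φ(3) = −19 (right piece), and solving −7x − 6 = −19 on the left piece gives x = 13/7 < 3.
So φ(13/7) = φ(3) with 13/7 ≠ 3, and φ is not injective, hence not bijective. This x = 13/7 is the requested value below 3.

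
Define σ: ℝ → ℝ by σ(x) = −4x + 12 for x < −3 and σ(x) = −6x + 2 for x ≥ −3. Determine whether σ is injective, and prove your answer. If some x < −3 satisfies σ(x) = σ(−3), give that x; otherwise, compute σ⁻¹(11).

-3/2

Both pieces are strictly decreasing (slopes −4 and −6), so each is injective on its own interval.
The left piece maps (−∞, −3) onto (24, ∞); the right piece maps [−3, ∞) onto (−∞, 20].
These images are disjoint, so no value is attained by both pieces. So σ is injective.
Because the two images are disjoint, no x < −3 has σ(x) = σ(−3), so we compute σ⁻¹(11): 11 lies in (−∞, 20], so solve −6x + 2 = 11: x = (11 − 2)/(−6) = −3/2.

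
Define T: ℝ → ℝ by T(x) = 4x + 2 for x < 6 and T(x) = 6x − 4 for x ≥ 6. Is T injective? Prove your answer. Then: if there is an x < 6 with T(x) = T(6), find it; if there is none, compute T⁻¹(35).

13/2

Both pieces are strictly increasing (slopes 4 and 6), so each is injective on its own interval.
The left piece maps (−∞, 6) onto (−∞, 26); the right piece maps [6, ∞) onto [32, ∞).
These images are disjoint, so no value is attained by both pieces. Therefore T is injective.
Because the two images are disjoint, no x < 6 has T(x) = T(6), so we compute T⁻¹(35): 35 lies in [32, ∞), so solve 6x − 4 = 35: x = (35 + 4)/6 = 13/2.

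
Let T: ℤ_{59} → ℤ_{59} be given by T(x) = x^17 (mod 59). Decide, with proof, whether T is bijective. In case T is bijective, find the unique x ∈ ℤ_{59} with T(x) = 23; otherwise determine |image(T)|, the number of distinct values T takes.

54

Since 59 is prime, the nonzero elements of ℤ_{59} form a cyclic group of order 58.
As gcd(17, 58) = 1, raising to the 17th power is a bijection on this group: if u^17 ≡ v^17 then (uv^{−1})^17 = 1, and the only element of order dividing gcd(17, 58) = 1 is 1, so u = v.
With T(0) = 0 this makes T injective on all of ℤ_{59}, hence bijective (finite equal-size domain and codomain). In particular T is bijective.
Since T is bijective, we find the preimage of 23. The inverse of x ↦ x^17 on (ℤ_{59})^× is x ↦ x^41, because 17·41 = 697 = 12·58 + 1 ≡ 1 (mod 58) and x^{58} = 1 for x ≠ 0 (Fermat). So T⁻¹(23) = 23^41 mod 59.
Repeated squaring mod 59: 23^1 ≡ 23, 23^2 ≡ 23² = 529 ≡ 57, 23^4 ≡ 57² = 3249 ≡ 4, 23^8 ≡ 4² = 16, 23^16 ≡ 16² = 256 ≡ 20, 23^32 ≡ 20² = 400 ≡ 46. Since 41 = 32 + 8 + 1, 23^41 ≡ 46·16·23: 46·16 = 736 ≡ 28, then 28·23 = 644 ≡ 54. So 23^41 ≡ 54 (mod 59).
Hence T⁻¹(23) = 54.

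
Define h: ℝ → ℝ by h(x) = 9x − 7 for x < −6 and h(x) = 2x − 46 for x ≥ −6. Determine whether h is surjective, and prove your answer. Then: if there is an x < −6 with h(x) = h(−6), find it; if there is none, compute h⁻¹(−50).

-2

Both pieces are strictly increasing (slopes 9 and 2), so each is injective on its own interval.
The left piece maps (−∞, −6) onto (−∞, −61); the right piece maps [−6, ∞) onto [−58, ∞).
The union (−∞, −61) ∪ [−58, ∞) omits the interval between −61 and −58; in particular −61 has no preimage. So h is not surjective.
Because the two images are disjoint, no x < −6 has h(x) = h(−6), so we compute h⁻¹(−50): −50 lies in [−58, ∞), so solve 2x − 46 = −50: x = (−50 + 46)/2 = −2.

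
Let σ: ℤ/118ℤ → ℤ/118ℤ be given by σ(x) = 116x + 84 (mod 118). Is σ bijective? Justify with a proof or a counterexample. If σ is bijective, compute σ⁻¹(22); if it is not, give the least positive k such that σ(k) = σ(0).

We have gcd(116, 118) = 2 > 1. Taking s = 0 and t = 59: σ(0) = 84 and σ(59) = 116·59 + 84 = 6928 ≡ 84 (mod 118).
So σ(0) = σ(59) while 0 ≠ 59, therefore σ is not injective, hence not bijective.
Since σ is not bijective, we find the least positive k with σ(k) = σ(0): this means 116k ≡ 0 (mod 118), i.e. 118 ∣ 116k. Since gcd(116, 118) = 2, dividing through by 2 this holds exactly when 59 ∣ 58k, and as gcd(58, 59) = 1, exactly when 59 ∣ k.
The smallest positive such k is 59.

59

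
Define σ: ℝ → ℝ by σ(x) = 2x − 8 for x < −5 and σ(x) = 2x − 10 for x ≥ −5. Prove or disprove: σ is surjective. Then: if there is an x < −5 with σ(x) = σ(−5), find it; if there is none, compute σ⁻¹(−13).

Both pieces are strictly increasing (slopes 2 and 2), so each is injective on its own interval.
The left piece maps (−∞, −5) onto (−∞, −18); the right piece maps [−5, ∞) onto [−20, ∞).
The union (−∞, −18) ∪ [−20, ∞) covers ℝ, so σ is surjective.
For the follow-up: the images overlap, so an x < −5 with σ(x) = σ(−5) exists. σ(−5) = −20; solving 2x − 8 = −20 for x < −5 gives x = (−20 + 8)/2 = −6.

-6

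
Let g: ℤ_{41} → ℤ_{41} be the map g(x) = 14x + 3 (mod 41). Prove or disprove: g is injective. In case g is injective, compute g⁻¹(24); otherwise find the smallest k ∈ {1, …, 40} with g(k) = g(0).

22

If g(u) = g(v), then 14u ≡ 14v (mod 41). Because gcd(14, 41) = 1, we may cancel 14 to get u ≡ v (mod 41).
Hence g is injective.
We now compute 14⁻¹ mod 41 explicitly. Euclid's algorithm: 41 = 2·14 + 13, 14 = 1·13 + 1; back-substituting gives 1 = 3·14 − 1·41, so 14⁻¹ ≡ 3 (mod 41).
Since g is injective, we find g⁻¹(24): we need 14x ≡ 24 − 3 ≡ 21 (mod 41). Using 14⁻¹ = 3: x ≡ 3·21 = 63 = 1·41 + 22, so x = 22.
Check: g(22) = 14·22 + 3 = 311 = 7·41 + 24 ≡ 24 (mod 41).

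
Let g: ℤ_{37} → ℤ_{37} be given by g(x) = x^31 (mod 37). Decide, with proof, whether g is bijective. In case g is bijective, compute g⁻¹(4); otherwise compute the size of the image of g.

30

Since 37 is prime, the nonzero elements of ℤ_{37} form a cyclic group of order 36.
As gcd(31, 36) = 1, raising to the 31st power is a bijection on this group: if u^31 ≡ v^31 then (uv^{−1})^31 = 1, and the only element of order dividing gcd(31, 36) = 1 is 1, so u = v.
With g(0) = 0 this makes g injective on all of ℤ_{37}, hence bijective (finite equal-size domain and codomain). In particular g is bijective.
Since g is bijective, we find the preimage of 4. The inverse of x ↦ x^31 on (ℤ_{37})^× is x ↦ x^7, because 31·7 = 217 = 6·36 + 1 ≡ 1 (mod 36) and x^{36} = 1 for x ≠ 0 (Fermat). So g⁻¹(4) = 4^7 mod 37.
Repeated squaring mod 37: 4^1 ≡ 4, 4^2 ≡ 4² = 16, 4^4 ≡ 16² = 256 ≡ 34. Since 7 = 4 + 2 + 1, 4^7 ≡ 34·16·4: 34·16 = 544 ≡ 26, then 26·4 = 104 ≡ 30. So 4^7 ≡ 30 (mod 37).
Hence g⁻¹(4) = 30.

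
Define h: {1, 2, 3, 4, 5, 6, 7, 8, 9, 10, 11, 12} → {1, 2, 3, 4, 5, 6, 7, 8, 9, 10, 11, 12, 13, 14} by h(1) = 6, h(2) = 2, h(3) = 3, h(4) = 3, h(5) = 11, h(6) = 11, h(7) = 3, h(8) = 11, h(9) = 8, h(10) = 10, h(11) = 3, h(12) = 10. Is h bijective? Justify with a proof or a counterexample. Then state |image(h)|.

6

h(3) = 3 = h(4) with 3 ≠ 4, so h is not injective, hence not bijective.
The image of h is {2, 3, 6, 8, 10, 11}, which has 6 elements.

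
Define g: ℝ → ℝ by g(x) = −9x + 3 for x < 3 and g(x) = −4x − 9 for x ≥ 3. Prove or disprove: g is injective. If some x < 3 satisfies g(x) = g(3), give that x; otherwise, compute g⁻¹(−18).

8/3

Both pieces are strictly decreasing (slopes −9 and −4), so each is injective on its own interval.
The left piece maps (−∞, 3) onto (−24, ∞); the right piece maps [3, ∞) onto (−∞, −21].
These images overlap. In particular g(3) = −21 (right piece), and solving −9x + 3 = −21 on the left piece gives x = 8/3 < 3.
So g(8/3) = g(3) with 8/3 ≠ 3, and g is not injective. This x = 8/3 is the requested value below 3.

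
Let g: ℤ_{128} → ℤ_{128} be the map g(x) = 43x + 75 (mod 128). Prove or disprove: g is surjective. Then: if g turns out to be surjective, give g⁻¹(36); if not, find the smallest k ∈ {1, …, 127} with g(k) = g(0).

11

By definition, g is surjective if every y in the codomain equals g(x) for some x in the domain.
Since gcd(43, 128) = 1, 43 is invertible modulo 128. Euclid's algorithm: 128 = 2·43 + 42, 43 = 1·42 + 1; back-substituting gives 1 = 3·43 − 1·128, so 43⁻¹ ≡ 3 (mod 128).
Then y ↦ 3(y − 75) is a two-sided inverse to g, so every y ∈ ℤ_{128} has a preimage.
Therefore g is surjective.
Since g is surjective, we find g⁻¹(36): we need 43x ≡ 36 − 75 ≡ 89 (mod 128). Using 43⁻¹ = 3: x ≡ 3·89 = 267 = 2·128 + 11, so x = 11.
Check: g(11) = 43·11 + 75 = 548 = 4·128 + 36 ≡ 36 (mod 128).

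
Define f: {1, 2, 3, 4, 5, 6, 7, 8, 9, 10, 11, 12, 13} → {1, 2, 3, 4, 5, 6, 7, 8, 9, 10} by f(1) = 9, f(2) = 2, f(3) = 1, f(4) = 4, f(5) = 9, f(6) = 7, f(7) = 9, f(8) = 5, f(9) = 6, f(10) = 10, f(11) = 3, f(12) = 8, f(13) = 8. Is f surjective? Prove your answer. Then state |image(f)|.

10

Every element of the codomain has a preimage: 1 = f(3), 2 = f(2), 3 = f(11), 4 = f(4), 5 = f(8), 6 = f(9), 7 = f(6), 8 = f(12), 9 = f(1), 10 = f(10).
Therefore f is surjective.
The image of f is {1, 2, 3, 4, 5, 6, 7, 8, 9, 10}, which has 10 elements.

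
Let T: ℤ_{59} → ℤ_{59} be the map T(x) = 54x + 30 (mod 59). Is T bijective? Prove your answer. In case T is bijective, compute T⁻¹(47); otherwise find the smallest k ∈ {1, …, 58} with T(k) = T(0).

If T(s) = T(t), then 54s ≡ 54t (mod 59). Because gcd(54, 59) = 1, we may cancel 54 to get s ≡ t (mod 59).
We now compute 54⁻¹ mod 59 explicitly. Euclid's algorithm: 59 = 1·54 + 5, 54 = 10·5 + 4, 5 = 1·4 + 1; back-substituting gives 1 = 47·54 − 43·59, so 54⁻¹ ≡ 47 (mod 59).
For any y ∈ ℤ_{59}, x = 47(y − 30) mod 59 satisfies T(x) = 54·47(y − 30) + 30 ≡ y (since 54·47 ≡ 1 mod 59). So every y has a preimage.
So T is bijective.
Since T is bijective, we compute T⁻¹(47): solve 54x + 30 ≡ 47 (mod 59), i.e. 54x ≡ 17 (mod 59).
Multiplying by 54⁻¹ = 47 gives x ≡ 47·17 = 799 = 13·59 + 32 ≡ 32 (mod 59).
Check: T(32) = 54·32 + 30 = 1758 = 29·59 + 47 ≡ 47 (mod 59).

32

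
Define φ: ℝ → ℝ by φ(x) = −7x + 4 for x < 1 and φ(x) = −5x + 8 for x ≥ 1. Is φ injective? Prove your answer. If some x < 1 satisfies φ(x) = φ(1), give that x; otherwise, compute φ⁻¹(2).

1/7

Both pieces are strictly decreasing (slopes −7 and −5), so each is injective on its own interval.
The left piece maps (−∞, 1) onto (−3, ∞); the right piece maps [1, ∞) onto (−∞, 3].
These images overlap. In particular φ(1) = 3 (right piece), and solving −7x + 4 = 3 on the left piece gives x = 1/7 < 1.
So φ(1/7) = φ(1) with 1/7 ≠ 1, and φ is not injective. This x = 1/7 is the requested value below 1.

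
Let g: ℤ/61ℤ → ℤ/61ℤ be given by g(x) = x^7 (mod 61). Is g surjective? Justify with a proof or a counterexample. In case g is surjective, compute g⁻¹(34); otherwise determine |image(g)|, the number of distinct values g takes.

Since 61 is prime, the nonzero elements of ℤ/61ℤ form a cyclic group of order 60.
As gcd(7, 60) = 1, raising to the 7th power is a bijection on this group: if x_1^7 ≡ x_2^7 then (x_1x_2^{−1})^7 = 1, and the only element of order dividing gcd(7, 60) = 1 is 1, so x_1 = x_2.
With g(0) = 0 this makes g injective on all of ℤ/61ℤ, hence bijective (finite equal-size domain and codomain). In particular g is surjective.
Since g is surjective, we find the preimage of 34. The inverse of x ↦ x^7 on (ℤ/61ℤ)^× is x ↦ x^43, because 7·43 = 301 = 5·60 + 1 ≡ 1 (mod 60) and x^{60} = 1 for x ≠ 0 (Fermat). So g⁻¹(34) = 34^43 mod 61.
Repeated squaring mod 61: 34^1 ≡ 34, 34^2 ≡ 34² = 1156 ≡ 58, 34^4 ≡ 58² = 3364 ≡ 9, 34^8 ≡ 9² = 81 ≡ 20, 34^16 ≡ 20² = 400 ≡ 34, 34^32 ≡ 34² = 1156 ≡ 58. Since 43 = 32 + 8 + 2 + 1, 34^43 ≡ 58·20·58·34: 58·20 = 1160 ≡ 1, then 1·58 = 58, then 58·34 = 1972 ≡ 20. So 34^43 ≡ 20 (mod 61).
Hence g⁻¹(34) = 20.

20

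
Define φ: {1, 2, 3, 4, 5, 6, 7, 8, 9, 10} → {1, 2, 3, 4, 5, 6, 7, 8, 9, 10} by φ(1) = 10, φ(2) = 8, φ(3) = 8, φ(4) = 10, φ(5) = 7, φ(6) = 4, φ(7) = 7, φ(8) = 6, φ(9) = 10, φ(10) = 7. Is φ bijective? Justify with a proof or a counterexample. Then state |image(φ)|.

5

φ(2) = 8 = φ(3) with 2 ≠ 3, so φ is not injective, hence not bijective.
The image of φ is {4, 6, 7, 8, 10}, which has 5 elements.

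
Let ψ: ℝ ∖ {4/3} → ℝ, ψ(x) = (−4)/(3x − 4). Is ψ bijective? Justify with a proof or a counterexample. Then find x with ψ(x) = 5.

16/15

If ψ(x) = 0, cross-multiplying gives 3(−4) = 0(3x − 4), which simplifies to −12 = 0 — false.  So 0 has no preimage and ψ is not surjective.
Hence ψ is not bijective.
Solving ψ(x) = 5: cross-multiplying gives −4 = 5(3x − 4), which rearranges to −15x = −16, so x = 16/15.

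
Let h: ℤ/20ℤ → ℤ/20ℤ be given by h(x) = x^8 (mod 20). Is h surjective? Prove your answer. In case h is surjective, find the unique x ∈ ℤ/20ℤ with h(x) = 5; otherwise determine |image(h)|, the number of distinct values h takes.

4

h(1) = 1^8 = 1.
h(3): Repeated squaring mod 20: 3^1 ≡ 3, 3^2 ≡ 3² = 9, 3^4 ≡ 9² = 81 ≡ 1, 3^8 ≡ 1² = 1. So 3^8 ≡ 1 (mod 20).
So h(1) = h(3) = 1 while 1 ≠ 3, hence h is not injective.
A non-injective map from the 20-element set ℤ/20ℤ to itself takes at most 19 distinct values, so it cannot be surjective. Hence h is not surjective.
Since h is not surjective, we determine |image(h)|. Computing x^8 mod 20 for each x (by repeated squaring, reducing mod 20 at every step), the values h(0), h(1), …, h(19) are: 0, 1, 16, 1, 16, 5, 16, 1, 16, 1, 0, 1, 16, 1, 16, 5, 16, 1, 16, 1.
The distinct values are {0, 1, 5, 16}; there are 4 of them.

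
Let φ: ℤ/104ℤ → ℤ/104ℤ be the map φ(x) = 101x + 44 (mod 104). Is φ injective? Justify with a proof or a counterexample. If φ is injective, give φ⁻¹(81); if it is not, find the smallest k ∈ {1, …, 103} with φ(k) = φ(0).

If φ(u) = φ(v), then 101u ≡ 101v (mod 104). Because gcd(101, 104) = 1, we may cancel 101 to get u ≡ v (mod 104).
Thus φ is injective.
We now compute 101⁻¹ mod 104 explicitly. Euclid's algorithm: 104 = 1·101 + 3, 101 = 33·3 + 2, 3 = 1·2 + 1; back-substituting gives 1 = 69·101 − 67·104, so 101⁻¹ ≡ 69 (mod 104).
Since φ is injective, we compute φ⁻¹(81): solve 101x + 44 ≡ 81 (mod 104), i.e. 101x ≡ 37 (mod 104).
Multiplying by 101⁻¹ = 69 gives x ≡ 69·37 = 2553 = 24·104 + 57 ≡ 57 (mod 104).
Check: φ(57) = 101·57 + 44 = 5801 = 55·104 + 81 ≡ 81 (mod 104).

57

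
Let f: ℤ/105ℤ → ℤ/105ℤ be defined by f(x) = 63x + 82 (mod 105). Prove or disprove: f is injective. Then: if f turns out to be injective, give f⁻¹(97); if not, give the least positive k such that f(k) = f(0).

5

We have gcd(63, 105) = 21 > 1. Taking x_1 = 0 and x_2 = 5: f(0) = 82 and f(5) = 63·5 + 82 = 397 ≡ 82 (mod 105).
So f(0) = f(5) while 0 ≠ 5, so f is not injective.
Since f is not injective, we find the least positive k with f(k) = f(0): this means 63k ≡ 0 (mod 105), i.e. 105 ∣ 63k. Since gcd(63, 105) = 21, dividing through by 21 this holds exactly when 5 ∣ 3k, and as gcd(3, 5) = 1, exactly when 5 ∣ k.
The smallest positive such k is 5.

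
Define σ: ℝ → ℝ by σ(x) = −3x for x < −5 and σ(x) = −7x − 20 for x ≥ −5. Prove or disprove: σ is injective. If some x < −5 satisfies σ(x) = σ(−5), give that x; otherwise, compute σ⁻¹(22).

Both pieces are strictly decreasing (slopes −3 and −7), so each is injective on its own interval.
The left piece maps (−∞, −5) onto (15, ∞); the right piece maps [−5, ∞) onto (−∞, 15].
These images are disjoint, so no value is attained by both pieces. Thus σ is injective.
Because the two images are disjoint, no x < −5 has σ(x) = σ(−5), so we compute σ⁻¹(22): 22 lies in (15, ∞), so solve −3x = 22: x = (22 − 0)/(−3) = −22/3.

-22/3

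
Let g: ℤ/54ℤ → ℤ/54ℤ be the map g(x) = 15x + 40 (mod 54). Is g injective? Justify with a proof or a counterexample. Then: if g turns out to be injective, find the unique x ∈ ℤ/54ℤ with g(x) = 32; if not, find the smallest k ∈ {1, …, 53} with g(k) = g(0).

By definition, g is injective when g(s) = g(t) forces s = t.
We have gcd(15, 54) = 3 > 1. Taking s = 0 and t = 18: g(0) = 40 and g(18) = 15·18 + 40 = 310 ≡ 40 (mod 54).
So g(0) = g(18) while 0 ≠ 18, hence g is not injective.
Since g is not injective, we find the least positive k with g(k) = g(0): this means 15k ≡ 0 (mod 54), i.e. 54 ∣ 15k. Since gcd(15, 54) = 3, dividing through by 3 this holds exactly when 18 ∣ 5k, and as gcd(5, 18) = 1, exactly when 18 ∣ k.
The smallest positive such k is 18.

18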